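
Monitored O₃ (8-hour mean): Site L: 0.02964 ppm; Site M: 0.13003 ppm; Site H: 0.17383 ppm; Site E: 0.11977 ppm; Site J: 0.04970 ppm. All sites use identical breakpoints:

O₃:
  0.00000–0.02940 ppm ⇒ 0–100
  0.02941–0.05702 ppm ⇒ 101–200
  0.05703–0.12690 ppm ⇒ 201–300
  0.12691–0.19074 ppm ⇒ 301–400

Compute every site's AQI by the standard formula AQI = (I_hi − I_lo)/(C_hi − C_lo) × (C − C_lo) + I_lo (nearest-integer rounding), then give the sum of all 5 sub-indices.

1246

Site L: row 0.02941–0.05702 (AQI 101–200). (200−101)·(0.02964−0.02941)/(0.05702−0.02941) + 101 = 99·0.00023/0.02761 + 101 ≈ 101.82 → 102.
Site M: 0.13003 ∈ [0.12691, 0.19074] ↔ index [301, 400].
301 + (0.13003−0.12691)·(400−301)/(0.19074−0.12691) = 301 + 0.00312·99/0.06383 ≈ 305.84, so AQI = 306.
Site H: row 0.12691–0.19074 (AQI 301–400). (400−301)·(0.17383−0.12691)/(0.19074−0.12691) + 301 = 99·0.04692/0.06383 + 301 ≈ 373.77 → 374.
Site E 0.11977: bracket 0.05703–0.12690 → index 201–300; slope 99/0.06987, offset 0.06274.
AQI = 201 + 99/0.06987·0.06274 ≈ 289.90 ⇒ 290.
Site J 0.04970: bracket 0.02941–0.05702 → index 101–200; slope 99/0.02761, offset 0.02029.
AQI = 101 + 99/0.02761·0.02029 ≈ 173.75 ⇒ 174.
AQIs: Site L=102, Site M=306, Site H=374, Site E=290, Site J=174. Sum = 102 + 306 + 374 + 290 + 174 = 1246.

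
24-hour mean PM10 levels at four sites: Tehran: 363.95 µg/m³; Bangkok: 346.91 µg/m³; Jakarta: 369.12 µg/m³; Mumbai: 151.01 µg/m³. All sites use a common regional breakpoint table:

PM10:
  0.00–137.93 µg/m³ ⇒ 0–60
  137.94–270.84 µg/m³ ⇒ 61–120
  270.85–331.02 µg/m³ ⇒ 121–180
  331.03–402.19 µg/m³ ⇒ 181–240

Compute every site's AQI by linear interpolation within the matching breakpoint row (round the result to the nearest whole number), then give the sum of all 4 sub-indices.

Tehran: 363.95 lies in 331.03–402.19, so I_lo=181, I_hi=240, C_lo=331.03, C_hi=402.19.
(240−181)/(402.19−331.03) × (363.95−331.03) + 181 = 59/71.16 × 32.92 + 181 ≈ 208.29 → 208.
Bangkok: 346.91 lies in 331.03–402.19, so I_lo=181, I_hi=240, C_lo=331.03, C_hi=402.19.
(240−181)/(402.19−331.03) × (346.91−331.03) + 181 = 59/71.16 × 15.88 + 181 ≈ 194.17 → 194.
Jakarta 369.12: bracket 331.03–402.19 → index 181–240; slope 59/71.16, offset 38.09.
AQI = 181 + 59/71.16·38.09 ≈ 212.58 ⇒ 213.
Mumbai: 151.01 ∈ [137.94, 270.84] ↔ index [61, 120].
61 + (151.01−137.94)·(120−61)/(270.84−137.94) = 61 + 13.07·59/132.90 ≈ 66.80, so AQI = 67.
AQIs: Tehran=208, Bangkok=194, Jakarta=213, Mumbai=67. Sum = 208 + 194 + 213 + 67 = 682.

682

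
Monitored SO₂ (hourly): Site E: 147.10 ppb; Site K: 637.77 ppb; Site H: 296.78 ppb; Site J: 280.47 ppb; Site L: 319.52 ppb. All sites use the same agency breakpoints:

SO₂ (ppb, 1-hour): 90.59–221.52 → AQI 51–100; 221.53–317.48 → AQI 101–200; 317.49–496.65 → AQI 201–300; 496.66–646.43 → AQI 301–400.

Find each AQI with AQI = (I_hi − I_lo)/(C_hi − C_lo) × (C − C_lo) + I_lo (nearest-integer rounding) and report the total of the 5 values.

Site E 147.10: bracket 90.59–221.52 → index 51–100; slope 49/130.93, offset 56.51.
AQI = 51 + 49/130.93·56.51 ≈ 72.15 ⇒ 72.
Site K 637.77: bracket 496.66–646.43 → index 301–400; slope 99/149.77, offset 141.11.
AQI = 301 + 99/149.77·141.11 ≈ 394.28 ⇒ 394.
Site H: 296.78 lies in 221.53–317.48, so I_lo=101, I_hi=200, C_lo=221.53, C_hi=317.48.
(200−101)/(317.48−221.53) × (296.78−221.53) + 101 = 99/95.95 × 75.25 + 101 ≈ 178.64 → 179.
Site J 280.47: bracket 221.53–317.48 → index 101–200; slope 99/95.95, offset 58.94.
AQI = 101 + 99/95.95·58.94 ≈ 161.81 ⇒ 162.
Site L: 319.52 lies in 317.49–496.65, so I_lo=201, I_hi=300, C_lo=317.49, C_hi=496.65.
(300−201)/(496.65−317.49) × (319.52−317.49) + 201 = 99/179.16 × 2.03 + 201 ≈ 202.12 → 202.
AQIs: Site E=72, Site K=394, Site H=179, Site J=162, Site L=202. Sum = 72 + 394 + 179 + 162 + 202 = 1009.

1009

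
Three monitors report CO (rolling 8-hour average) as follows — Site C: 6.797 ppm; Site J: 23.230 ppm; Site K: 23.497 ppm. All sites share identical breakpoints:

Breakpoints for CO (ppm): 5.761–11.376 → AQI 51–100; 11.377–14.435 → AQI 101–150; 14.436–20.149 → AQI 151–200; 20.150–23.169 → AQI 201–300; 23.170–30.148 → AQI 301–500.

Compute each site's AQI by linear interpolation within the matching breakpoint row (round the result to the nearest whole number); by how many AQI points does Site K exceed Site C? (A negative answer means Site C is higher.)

Site C: 6.797 lies in 5.761–11.376, so I_lo=51, I_hi=100, C_lo=5.761, C_hi=11.376.
(100−51)/(11.376−5.761) × (6.797−5.761) + 51 = 49/5.615 × 1.036 + 51 ≈ 60.04 → 60.
Site J: 23.230 lies in 23.170–30.148, so I_lo=301, I_hi=500, C_lo=23.170, C_hi=30.148.
(500−301)/(30.148−23.170) × (23.230−23.170) + 301 = 199/6.978 × 0.060 + 301 ≈ 302.71 → 303.
Site K 23.497: bracket 23.170–30.148 → index 301–500; slope 199/6.978, offset 0.327.
AQI = 301 + 199/6.978·0.327 ≈ 310.33 ⇒ 310.
AQIs: Site C=60, Site J=303, Site K=310. Site K (310) − Site C (60) = 250.

250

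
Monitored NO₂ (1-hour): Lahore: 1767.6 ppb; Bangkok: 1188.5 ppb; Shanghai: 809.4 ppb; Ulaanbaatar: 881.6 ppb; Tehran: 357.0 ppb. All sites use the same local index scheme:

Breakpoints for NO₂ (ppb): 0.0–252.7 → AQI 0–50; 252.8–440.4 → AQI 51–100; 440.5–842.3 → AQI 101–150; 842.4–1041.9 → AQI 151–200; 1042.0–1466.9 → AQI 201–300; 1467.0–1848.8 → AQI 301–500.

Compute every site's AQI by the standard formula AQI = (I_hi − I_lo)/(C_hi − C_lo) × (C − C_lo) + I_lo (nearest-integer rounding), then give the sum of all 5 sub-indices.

1078

Lahore: row 1467.0–1848.8 (AQI 301–500). (500−301)·(1767.6−1467.0)/(1848.8−1467.0) + 301 = 199·300.6/381.8 + 301 ≈ 457.68 → 458.
Bangkok: row 1042.0–1466.9 (AQI 201–300). (300−201)·(1188.5−1042.0)/(1466.9−1042.0) + 201 = 99·146.5/424.9 + 201 ≈ 235.13 → 235.
Shanghai: 809.4 lies in 440.5–842.3, so I_lo=101, I_hi=150, C_lo=440.5, C_hi=842.3.
(150−101)/(842.3−440.5) × (809.4−440.5) + 101 = 49/401.8 × 368.9 + 101 ≈ 145.99 → 146.
Ulaanbaatar: 881.6 ∈ [842.4, 1041.9] ↔ index [151, 200].
151 + (881.6−842.4)·(200−151)/(1041.9−842.4) = 151 + 39.2·49/199.5 ≈ 160.63, so AQI = 161.
Tehran: 357.0 lies in 252.8–440.4, so I_lo=51, I_hi=100, C_lo=252.8, C_hi=440.4.
(100−51)/(440.4−252.8) × (357.0−252.8) + 51 = 49/187.6 × 104.2 + 51 ≈ 78.22 → 78.
AQIs: Lahore=458, Bangkok=235, Shanghai=146, Ulaanbaatar=161, Tehran=78. Sum = 458 + 235 + 146 + 161 + 78 = 1078.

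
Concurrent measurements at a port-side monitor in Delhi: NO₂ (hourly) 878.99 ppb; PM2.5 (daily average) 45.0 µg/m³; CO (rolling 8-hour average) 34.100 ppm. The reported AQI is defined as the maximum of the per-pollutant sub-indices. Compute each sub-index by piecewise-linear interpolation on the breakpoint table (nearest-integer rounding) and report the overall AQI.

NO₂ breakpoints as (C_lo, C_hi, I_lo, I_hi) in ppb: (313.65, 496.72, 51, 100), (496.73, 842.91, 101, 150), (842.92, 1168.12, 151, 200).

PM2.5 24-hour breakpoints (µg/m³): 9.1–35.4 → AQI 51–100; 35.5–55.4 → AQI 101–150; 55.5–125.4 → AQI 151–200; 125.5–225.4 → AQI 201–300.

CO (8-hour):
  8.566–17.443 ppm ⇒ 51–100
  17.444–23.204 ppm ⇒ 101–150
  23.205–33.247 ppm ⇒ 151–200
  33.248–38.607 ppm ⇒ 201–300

NO₂: 878.99 ∈ [842.92, 1168.12] ↔ index [151, 200].
151 + (878.99−842.92)·(200−151)/(1168.12−842.92) = 151 + 36.07·49/325.20 ≈ 156.43, so AQI = 156.
PM2.5: 45.0 lies in 35.5–55.4, so I_lo=101, I_hi=150, C_lo=35.5, C_hi=55.4.
(150−101)/(55.4−35.5) × (45.0−35.5) + 101 = 49/19.9 × 9.5 + 101 ≈ 124.39 → 124.
CO: 34.100 ∈ [33.248, 38.607] ↔ index [201, 300].
201 + (34.100−33.248)·(300−201)/(38.607−33.248) = 201 + 0.852·99/5.359 ≈ 216.74, so AQI = 217.
Sub-indices: NO₂→156, PM2.5→124, CO→217. Overall AQI = max = 217; dominant pollutant is CO.

217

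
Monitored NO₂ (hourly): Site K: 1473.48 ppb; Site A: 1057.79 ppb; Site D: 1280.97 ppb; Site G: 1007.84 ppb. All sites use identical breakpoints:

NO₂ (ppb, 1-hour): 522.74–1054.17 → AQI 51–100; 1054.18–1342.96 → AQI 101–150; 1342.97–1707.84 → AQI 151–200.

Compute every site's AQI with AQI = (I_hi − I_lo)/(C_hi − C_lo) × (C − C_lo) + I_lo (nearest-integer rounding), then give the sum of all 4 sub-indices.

Site K: 1473.48 ∈ [1342.97, 1707.84] ↔ index [151, 200].
151 + (1473.48−1342.97)·(200−151)/(1707.84−1342.97) = 151 + 130.51·49/364.87 ≈ 168.53, so AQI = 169.
Site A: 1057.79 ∈ [1054.18, 1342.96] ↔ index [101, 150].
101 + (1057.79−1054.18)·(150−101)/(1342.96−1054.18) = 101 + 3.61·49/288.78 ≈ 101.61, so AQI = 102.
Site D: 1280.97 lies in 1054.18–1342.96, so I_lo=101, I_hi=150, C_lo=1054.18, C_hi=1342.96.
(150−101)/(1342.96−1054.18) × (1280.97−1054.18) + 101 = 49/288.78 × 226.79 + 101 ≈ 139.48 → 139.
Site G: 1007.84 lies in 522.74–1054.17, so I_lo=51, I_hi=100, C_lo=522.74, C_hi=1054.17.
(100−51)/(1054.17−522.74) × (1007.84−522.74) + 51 = 49/531.43 × 485.10 + 51 ≈ 95.73 → 96.
AQIs: Site K=169, Site A=102, Site D=139, Site G=96. Sum = 169 + 102 + 139 + 96 = 506.

506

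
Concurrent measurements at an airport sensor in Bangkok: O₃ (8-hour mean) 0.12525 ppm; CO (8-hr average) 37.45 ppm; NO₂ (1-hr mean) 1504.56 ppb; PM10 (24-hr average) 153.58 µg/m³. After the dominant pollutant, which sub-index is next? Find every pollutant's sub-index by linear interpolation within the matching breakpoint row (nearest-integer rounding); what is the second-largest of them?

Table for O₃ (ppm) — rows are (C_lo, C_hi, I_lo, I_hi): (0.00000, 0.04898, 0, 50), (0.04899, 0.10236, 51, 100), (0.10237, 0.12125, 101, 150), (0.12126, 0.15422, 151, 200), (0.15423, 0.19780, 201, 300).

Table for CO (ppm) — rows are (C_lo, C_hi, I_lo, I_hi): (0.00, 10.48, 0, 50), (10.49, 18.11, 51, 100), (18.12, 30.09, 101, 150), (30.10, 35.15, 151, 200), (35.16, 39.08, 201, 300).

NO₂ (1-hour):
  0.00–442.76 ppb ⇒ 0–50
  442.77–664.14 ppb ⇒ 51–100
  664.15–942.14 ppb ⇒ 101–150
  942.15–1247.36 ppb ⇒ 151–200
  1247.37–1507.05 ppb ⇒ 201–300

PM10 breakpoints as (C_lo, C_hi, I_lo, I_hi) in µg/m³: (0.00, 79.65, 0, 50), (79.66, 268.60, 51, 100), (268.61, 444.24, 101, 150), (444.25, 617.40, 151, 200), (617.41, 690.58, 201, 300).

259

O₃ 0.12525: bracket 0.12126–0.15422 → index 151–200; slope 49/0.03296, offset 0.00399.
AQI = 151 + 49/0.03296·0.00399 ≈ 156.93 ⇒ 157.
CO: 37.45 lies in 35.16–39.08, so I_lo=201, I_hi=300, C_lo=35.16, C_hi=39.08.
(300−201)/(39.08−35.16) × (37.45−35.16) + 201 = 99/3.92 × 2.29 + 201 ≈ 258.83 → 259.
NO₂: 1504.56 lies in 1247.37–1507.05, so I_lo=201, I_hi=300, C_lo=1247.37, C_hi=1507.05.
(300−201)/(1507.05−1247.37) × (1504.56−1247.37) + 201 = 99/259.68 × 257.19 + 201 ≈ 299.05 → 299.
PM10: 153.58 ∈ [79.66, 268.60] ↔ index [51, 100].
51 + (153.58−79.66)·(100−51)/(268.60−79.66) = 51 + 73.92·49/188.94 ≈ 70.17, so AQI = 70.
Sub-indices: O₃→157, CO→259, NO₂→299, PM10→70. Ranked high→low: 299, 259, 157, 70. Second-highest sub-index = 259.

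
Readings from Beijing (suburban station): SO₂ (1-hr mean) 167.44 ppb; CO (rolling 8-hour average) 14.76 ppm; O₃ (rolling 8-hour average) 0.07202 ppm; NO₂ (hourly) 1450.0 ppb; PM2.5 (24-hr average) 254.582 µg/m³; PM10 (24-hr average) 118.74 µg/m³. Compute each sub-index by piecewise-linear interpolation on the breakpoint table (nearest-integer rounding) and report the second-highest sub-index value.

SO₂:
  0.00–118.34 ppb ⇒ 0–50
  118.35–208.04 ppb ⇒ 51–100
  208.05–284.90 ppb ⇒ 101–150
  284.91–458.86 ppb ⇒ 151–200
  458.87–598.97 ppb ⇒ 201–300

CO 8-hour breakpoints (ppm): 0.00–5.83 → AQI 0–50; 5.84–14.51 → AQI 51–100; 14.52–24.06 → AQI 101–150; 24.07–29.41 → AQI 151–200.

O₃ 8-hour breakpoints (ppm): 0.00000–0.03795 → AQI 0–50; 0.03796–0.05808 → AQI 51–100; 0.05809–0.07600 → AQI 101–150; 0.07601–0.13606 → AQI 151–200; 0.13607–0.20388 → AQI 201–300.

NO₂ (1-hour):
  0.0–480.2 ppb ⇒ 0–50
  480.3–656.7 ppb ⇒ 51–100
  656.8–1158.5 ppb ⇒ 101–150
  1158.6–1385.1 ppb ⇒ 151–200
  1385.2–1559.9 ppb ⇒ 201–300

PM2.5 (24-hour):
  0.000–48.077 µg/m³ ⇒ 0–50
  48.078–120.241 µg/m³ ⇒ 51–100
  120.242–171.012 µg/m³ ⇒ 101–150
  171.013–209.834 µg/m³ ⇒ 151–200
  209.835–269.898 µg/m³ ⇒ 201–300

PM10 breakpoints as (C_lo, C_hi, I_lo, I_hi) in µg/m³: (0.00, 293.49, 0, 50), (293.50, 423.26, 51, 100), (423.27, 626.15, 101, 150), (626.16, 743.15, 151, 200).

SO₂: row 118.35–208.04 (AQI 51–100). (100−51)·(167.44−118.35)/(208.04−118.35) + 51 = 49·49.09/89.69 + 51 ≈ 77.82 → 78.
CO: 14.76 lies in 14.52–24.06, so I_lo=101, I_hi=150, C_lo=14.52, C_hi=24.06.
(150−101)/(24.06−14.52) × (14.76−14.52) + 101 = 49/9.54 × 0.24 + 101 ≈ 102.23 → 102.
O₃ 0.07202: bracket 0.05809–0.07600 → index 101–150; slope 49/0.01791, offset 0.01393.
AQI = 101 + 49/0.01791·0.01393 ≈ 139.11 ⇒ 139.
NO₂: 1450.0 lies in 1385.2–1559.9, so I_lo=201, I_hi=300, C_lo=1385.2, C_hi=1559.9.
(300−201)/(1559.9−1385.2) × (1450.0−1385.2) + 201 = 99/174.7 × 64.8 + 201 ≈ 237.72 → 238.
PM2.5: 254.582 ∈ [209.835, 269.898] ↔ index [201, 300].
201 + (254.582−209.835)·(300−201)/(269.898−209.835) = 201 + 44.747·99/60.063 ≈ 274.76, so AQI = 275.
PM10: 118.74 lies in 0.00–293.49, so I_lo=0, I_hi=50, C_lo=0.00, C_hi=293.49.
(50−0)/(293.49−0.00) × (118.74−0.00) + 0 = 50/293.49 × 118.74 + 0 ≈ 20.23 → 20.
Sub-indices: SO₂→78, CO→102, O₃→139, NO₂→238, PM2.5→275, PM10→20. Ranked high→low: 275, 238, 139, 102, 78, 20. Second-highest sub-index = 238.

238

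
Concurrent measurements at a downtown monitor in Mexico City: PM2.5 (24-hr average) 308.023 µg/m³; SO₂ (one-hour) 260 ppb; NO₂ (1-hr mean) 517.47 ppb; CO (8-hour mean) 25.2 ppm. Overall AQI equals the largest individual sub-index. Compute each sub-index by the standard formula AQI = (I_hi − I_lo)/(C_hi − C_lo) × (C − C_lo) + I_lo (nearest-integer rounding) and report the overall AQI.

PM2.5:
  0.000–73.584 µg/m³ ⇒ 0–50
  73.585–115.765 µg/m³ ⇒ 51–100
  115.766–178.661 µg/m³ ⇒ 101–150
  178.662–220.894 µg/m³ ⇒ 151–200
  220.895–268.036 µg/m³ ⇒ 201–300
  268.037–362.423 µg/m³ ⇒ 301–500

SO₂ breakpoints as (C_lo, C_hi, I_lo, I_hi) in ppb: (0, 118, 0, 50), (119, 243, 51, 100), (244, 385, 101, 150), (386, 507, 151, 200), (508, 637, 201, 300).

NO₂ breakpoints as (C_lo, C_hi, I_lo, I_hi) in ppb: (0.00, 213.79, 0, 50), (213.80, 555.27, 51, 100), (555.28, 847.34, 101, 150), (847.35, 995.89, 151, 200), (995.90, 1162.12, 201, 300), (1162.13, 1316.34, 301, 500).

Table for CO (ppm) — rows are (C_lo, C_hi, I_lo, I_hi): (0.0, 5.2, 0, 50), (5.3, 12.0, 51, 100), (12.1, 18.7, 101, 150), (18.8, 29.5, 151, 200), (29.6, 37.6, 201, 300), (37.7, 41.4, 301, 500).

385

PM2.5: 308.023 lies in 268.037–362.423, so I_lo=301, I_hi=500, C_lo=268.037, C_hi=362.423.
(500−301)/(362.423−268.037) × (308.023−268.037) + 301 = 199/94.386 × 39.986 + 301 ≈ 385.31 → 385.
SO₂: 260 lies in 244–385, so I_lo=101, I_hi=150, C_lo=244, C_hi=385.
(150−101)/(385−244) × (260−244) + 101 = 49/141 × 16 + 101 ≈ 106.56 → 107.
NO₂: 517.47 lies in 213.80–555.27, so I_lo=51, I_hi=100, C_lo=213.80, C_hi=555.27.
(100−51)/(555.27−213.80) × (517.47−213.80) + 51 = 49/341.47 × 303.67 + 51 ≈ 94.58 → 95.
CO 25.2: bracket 18.8–29.5 → index 151–200; slope 49/10.7, offset 6.4.
AQI = 151 + 49/10.7·6.4 ≈ 180.31 ⇒ 180.
Sub-indices: PM2.5→385, SO₂→107, NO₂→95, CO→180. Overall AQI = max = 385; dominant pollutant is PM2.5.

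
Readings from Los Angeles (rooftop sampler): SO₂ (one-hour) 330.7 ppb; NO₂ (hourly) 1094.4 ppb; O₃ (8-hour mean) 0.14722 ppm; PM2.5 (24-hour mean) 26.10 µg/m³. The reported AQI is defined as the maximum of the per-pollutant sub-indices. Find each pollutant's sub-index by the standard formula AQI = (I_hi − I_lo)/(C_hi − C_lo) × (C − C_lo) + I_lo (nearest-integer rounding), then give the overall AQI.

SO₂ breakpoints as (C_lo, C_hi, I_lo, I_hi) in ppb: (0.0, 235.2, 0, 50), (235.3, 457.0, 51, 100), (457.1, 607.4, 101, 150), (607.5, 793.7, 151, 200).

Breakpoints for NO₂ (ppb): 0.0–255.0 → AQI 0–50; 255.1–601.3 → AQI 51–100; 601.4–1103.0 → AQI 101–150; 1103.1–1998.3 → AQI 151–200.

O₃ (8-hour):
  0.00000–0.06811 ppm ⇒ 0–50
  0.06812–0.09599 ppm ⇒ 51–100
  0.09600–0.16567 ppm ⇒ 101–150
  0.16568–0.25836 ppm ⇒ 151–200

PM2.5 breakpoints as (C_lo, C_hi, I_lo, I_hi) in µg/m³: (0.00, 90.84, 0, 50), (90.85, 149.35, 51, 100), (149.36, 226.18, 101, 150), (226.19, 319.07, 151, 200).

149

SO₂: row 235.3–457.0 (AQI 51–100). (100−51)·(330.7−235.3)/(457.0−235.3) + 51 = 49·95.4/221.7 + 51 ≈ 72.09 → 72.
NO₂: row 601.4–1103.0 (AQI 101–150). (150−101)·(1094.4−601.4)/(1103.0−601.4) + 101 = 49·493.0/501.6 + 101 ≈ 149.16 → 149.
O₃: row 0.09600–0.16567 (AQI 101–150). (150−101)·(0.14722−0.09600)/(0.16567−0.09600) + 101 = 49·0.05122/0.06967 + 101 ≈ 137.02 → 137.
PM2.5: row 0.00–90.84 (AQI 0–50). (50−0)·(26.10−0.00)/(90.84−0.00) + 0 = 50·26.10/90.84 + 0 ≈ 14.37 → 14.
Sub-indices: SO₂→72, NO₂→149, O₃→137, PM2.5→14. Overall AQI = max = 149; dominant pollutant is NO₂.
AQI 149: Unhealthy for Sensitive Groups.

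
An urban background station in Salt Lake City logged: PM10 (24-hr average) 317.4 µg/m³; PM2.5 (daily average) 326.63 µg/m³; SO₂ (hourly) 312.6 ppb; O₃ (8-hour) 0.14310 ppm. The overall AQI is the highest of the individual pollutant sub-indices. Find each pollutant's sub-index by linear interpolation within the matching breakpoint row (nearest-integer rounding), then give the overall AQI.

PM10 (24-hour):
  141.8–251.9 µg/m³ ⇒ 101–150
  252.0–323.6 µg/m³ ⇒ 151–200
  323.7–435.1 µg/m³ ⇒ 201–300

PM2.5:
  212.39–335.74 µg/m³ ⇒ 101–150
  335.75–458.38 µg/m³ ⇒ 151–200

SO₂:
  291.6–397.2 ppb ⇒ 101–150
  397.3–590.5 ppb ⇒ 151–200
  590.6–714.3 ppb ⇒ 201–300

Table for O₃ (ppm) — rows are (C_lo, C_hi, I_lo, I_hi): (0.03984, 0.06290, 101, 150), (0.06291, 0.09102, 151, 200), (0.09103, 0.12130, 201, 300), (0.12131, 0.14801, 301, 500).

463

PM10 317.4: bracket 252.0–323.6 → index 151–200; slope 49/71.6, offset 65.4.
AQI = 151 + 49/71.6·65.4 ≈ 195.76 ⇒ 196.
PM2.5: 326.63 lies in 212.39–335.74, so I_lo=101, I_hi=150, C_lo=212.39, C_hi=335.74.
(150−101)/(335.74−212.39) × (326.63−212.39) + 101 = 49/123.35 × 114.24 + 101 ≈ 146.38 → 146.
SO₂ 312.6: bracket 291.6–397.2 → index 101–150; slope 49/105.6, offset 21.0.
AQI = 101 + 49/105.6·21.0 ≈ 110.74 ⇒ 111.
O₃: row 0.12131–0.14801 (AQI 301–500). (500−301)·(0.14310−0.12131)/(0.14801−0.12131) + 301 = 199·0.02179/0.02670 + 301 ≈ 463.40 → 463.
Sub-indices: PM10→196, PM2.5→146, SO₂→111, O₃→463. Overall AQI = max = 463; dominant pollutant is O₃.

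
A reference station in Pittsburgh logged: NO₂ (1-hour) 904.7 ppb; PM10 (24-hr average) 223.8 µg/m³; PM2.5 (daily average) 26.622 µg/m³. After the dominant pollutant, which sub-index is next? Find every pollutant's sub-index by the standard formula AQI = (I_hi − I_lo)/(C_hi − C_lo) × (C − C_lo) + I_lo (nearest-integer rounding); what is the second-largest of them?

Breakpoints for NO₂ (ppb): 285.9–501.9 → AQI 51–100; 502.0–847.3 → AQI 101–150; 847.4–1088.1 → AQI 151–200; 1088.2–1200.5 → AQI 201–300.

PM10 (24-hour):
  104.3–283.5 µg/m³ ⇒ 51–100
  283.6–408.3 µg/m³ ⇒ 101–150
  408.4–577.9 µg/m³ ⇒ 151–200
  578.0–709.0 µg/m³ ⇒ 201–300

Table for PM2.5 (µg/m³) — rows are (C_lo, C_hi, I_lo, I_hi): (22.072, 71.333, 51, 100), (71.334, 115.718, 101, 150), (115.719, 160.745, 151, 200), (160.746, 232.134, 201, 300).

84

NO₂: 904.7 lies in 847.4–1088.1, so I_lo=151, I_hi=200, C_lo=847.4, C_hi=1088.1.
(200−151)/(1088.1−847.4) × (904.7−847.4) + 151 = 49/240.7 × 57.3 + 151 ≈ 162.66 → 163.
PM10 223.8: bracket 104.3–283.5 → index 51–100; slope 49/179.2, offset 119.5.
AQI = 51 + 49/179.2·119.5 ≈ 83.68 ⇒ 84.
PM2.5: row 22.072–71.333 (AQI 51–100). (100−51)·(26.622−22.072)/(71.333−22.072) + 51 = 49·4.550/49.261 + 51 ≈ 55.53 → 56.
Sub-indices: NO₂→163, PM10→84, PM2.5→56. Ranked high→low: 163, 84, 56. Second-highest sub-index = 84.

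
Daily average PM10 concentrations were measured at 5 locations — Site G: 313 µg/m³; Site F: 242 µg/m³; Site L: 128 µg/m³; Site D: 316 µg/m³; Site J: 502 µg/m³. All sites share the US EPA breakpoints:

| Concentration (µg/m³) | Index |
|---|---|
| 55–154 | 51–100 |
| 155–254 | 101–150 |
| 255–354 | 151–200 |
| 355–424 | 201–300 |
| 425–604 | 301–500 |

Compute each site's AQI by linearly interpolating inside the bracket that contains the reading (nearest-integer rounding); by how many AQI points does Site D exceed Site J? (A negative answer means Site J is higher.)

-206

Site G: 313 lies in 255–354, so I_lo=151, I_hi=200, C_lo=255, C_hi=354.
(200−151)/(354−255) × (313−255) + 151 = 49/99 × 58 + 151 ≈ 179.71 → 180.
Site F: 242 ∈ [155, 254] ↔ index [101, 150].
101 + (242−155)·(150−101)/(254−155) = 101 + 87·49/99 ≈ 144.06, so AQI = 144.
Site L 128: bracket 55–154 → index 51–100; slope 49/99, offset 73.
AQI = 51 + 49/99·73 ≈ 87.13 ⇒ 87.
Site D: 316 lies in 255–354, so I_lo=151, I_hi=200, C_lo=255, C_hi=354.
(200−151)/(354−255) × (316−255) + 151 = 49/99 × 61 + 151 ≈ 181.19 → 181.
Site J 502: bracket 425–604 → index 301–500; slope 199/179, offset 77.
AQI = 301 + 199/179·77 ≈ 386.60 ⇒ 387.
AQIs: Site G=180, Site F=144, Site L=87, Site D=181, Site J=387. Site D (181) − Site J (387) = -206.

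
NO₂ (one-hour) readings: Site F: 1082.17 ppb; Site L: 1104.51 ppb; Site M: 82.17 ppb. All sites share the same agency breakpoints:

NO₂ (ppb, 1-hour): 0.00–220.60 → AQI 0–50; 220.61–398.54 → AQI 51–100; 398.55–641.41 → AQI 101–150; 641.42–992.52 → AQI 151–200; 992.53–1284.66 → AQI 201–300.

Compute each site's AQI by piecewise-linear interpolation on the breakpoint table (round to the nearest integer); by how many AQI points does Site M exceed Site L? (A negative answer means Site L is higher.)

-220

Site F: 1082.17 lies in 992.53–1284.66, so I_lo=201, I_hi=300, C_lo=992.53, C_hi=1284.66.
(300−201)/(1284.66−992.53) × (1082.17−992.53) + 201 = 99/292.13 × 89.64 + 201 ≈ 231.38 → 231.
Site L: row 992.53–1284.66 (AQI 201–300). (300−201)·(1104.51−992.53)/(1284.66−992.53) + 201 = 99·111.98/292.13 + 201 ≈ 238.95 → 239.
Site M: 82.17 ∈ [0.00, 220.60] ↔ index [0, 50].
0 + (82.17−0.00)·(50−0)/(220.60−0.00) = 0 + 82.17·50/220.60 ≈ 18.62, so AQI = 19.
AQIs: Site F=231, Site L=239, Site M=19. Site M (19) − Site L (239) = -220.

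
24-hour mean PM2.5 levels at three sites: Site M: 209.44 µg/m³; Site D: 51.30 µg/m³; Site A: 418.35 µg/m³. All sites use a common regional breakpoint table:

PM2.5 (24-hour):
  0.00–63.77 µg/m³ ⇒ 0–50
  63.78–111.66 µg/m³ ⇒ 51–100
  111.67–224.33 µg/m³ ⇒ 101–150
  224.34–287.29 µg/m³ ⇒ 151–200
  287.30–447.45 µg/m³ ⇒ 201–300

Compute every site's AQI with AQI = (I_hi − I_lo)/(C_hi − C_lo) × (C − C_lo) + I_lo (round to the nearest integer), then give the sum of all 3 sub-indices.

466

Site M: 209.44 ∈ [111.67, 224.33] ↔ index [101, 150].
101 + (209.44−111.67)·(150−101)/(224.33−111.67) = 101 + 97.77·49/112.66 ≈ 143.52, so AQI = 144.
Site D 51.30: bracket 0.00–63.77 → index 0–50; slope 50/63.77, offset 51.30.
AQI = 0 + 50/63.77·51.30 ≈ 40.22 ⇒ 40.
Site A: row 287.30–447.45 (AQI 201–300). (300−201)·(418.35−287.30)/(447.45−287.30) + 201 = 99·131.05/160.15 + 201 ≈ 282.01 → 282.
AQIs: Site M=144, Site D=40, Site A=282. Sum = 144 + 40 + 282 = 466.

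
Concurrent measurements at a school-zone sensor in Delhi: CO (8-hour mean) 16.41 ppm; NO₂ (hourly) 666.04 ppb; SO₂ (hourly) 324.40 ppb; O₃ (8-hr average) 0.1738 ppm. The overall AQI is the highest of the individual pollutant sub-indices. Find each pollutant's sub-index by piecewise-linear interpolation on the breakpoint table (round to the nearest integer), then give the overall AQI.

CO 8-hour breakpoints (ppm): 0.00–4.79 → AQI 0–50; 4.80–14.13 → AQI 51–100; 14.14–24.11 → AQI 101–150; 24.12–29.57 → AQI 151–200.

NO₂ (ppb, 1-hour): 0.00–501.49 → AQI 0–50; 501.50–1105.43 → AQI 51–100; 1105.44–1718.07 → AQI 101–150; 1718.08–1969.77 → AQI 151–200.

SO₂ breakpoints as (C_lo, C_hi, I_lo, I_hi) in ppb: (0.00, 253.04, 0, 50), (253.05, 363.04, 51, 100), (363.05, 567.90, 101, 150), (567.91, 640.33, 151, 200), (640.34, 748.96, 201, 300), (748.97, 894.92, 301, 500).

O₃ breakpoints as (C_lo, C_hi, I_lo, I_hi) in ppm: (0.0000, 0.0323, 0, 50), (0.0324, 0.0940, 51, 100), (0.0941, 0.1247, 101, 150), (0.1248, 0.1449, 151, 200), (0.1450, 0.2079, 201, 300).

246

CO: 16.41 ∈ [14.14, 24.11] ↔ index [101, 150].
101 + (16.41−14.14)·(150−101)/(24.11−14.14) = 101 + 2.27·49/9.97 ≈ 112.16, so AQI = 112.
NO₂ 666.04: bracket 501.50–1105.43 → index 51–100; slope 49/603.93, offset 164.54.
AQI = 51 + 49/603.93·164.54 ≈ 64.35 ⇒ 64.
SO₂: 324.40 lies in 253.05–363.04, so I_lo=51, I_hi=100, C_lo=253.05, C_hi=363.04.
(100−51)/(363.04−253.05) × (324.40−253.05) + 51 = 49/109.99 × 71.35 + 51 ≈ 82.79 → 83.
O₃: row 0.1450–0.2079 (AQI 201–300). (300−201)·(0.1738−0.1450)/(0.2079−0.1450) + 201 = 99·0.0288/0.0629 + 201 ≈ 246.33 → 246.
Sub-indices: CO→112, NO₂→64, SO₂→83, O₃→246. Overall AQI = max = 246; dominant pollutant is O₃.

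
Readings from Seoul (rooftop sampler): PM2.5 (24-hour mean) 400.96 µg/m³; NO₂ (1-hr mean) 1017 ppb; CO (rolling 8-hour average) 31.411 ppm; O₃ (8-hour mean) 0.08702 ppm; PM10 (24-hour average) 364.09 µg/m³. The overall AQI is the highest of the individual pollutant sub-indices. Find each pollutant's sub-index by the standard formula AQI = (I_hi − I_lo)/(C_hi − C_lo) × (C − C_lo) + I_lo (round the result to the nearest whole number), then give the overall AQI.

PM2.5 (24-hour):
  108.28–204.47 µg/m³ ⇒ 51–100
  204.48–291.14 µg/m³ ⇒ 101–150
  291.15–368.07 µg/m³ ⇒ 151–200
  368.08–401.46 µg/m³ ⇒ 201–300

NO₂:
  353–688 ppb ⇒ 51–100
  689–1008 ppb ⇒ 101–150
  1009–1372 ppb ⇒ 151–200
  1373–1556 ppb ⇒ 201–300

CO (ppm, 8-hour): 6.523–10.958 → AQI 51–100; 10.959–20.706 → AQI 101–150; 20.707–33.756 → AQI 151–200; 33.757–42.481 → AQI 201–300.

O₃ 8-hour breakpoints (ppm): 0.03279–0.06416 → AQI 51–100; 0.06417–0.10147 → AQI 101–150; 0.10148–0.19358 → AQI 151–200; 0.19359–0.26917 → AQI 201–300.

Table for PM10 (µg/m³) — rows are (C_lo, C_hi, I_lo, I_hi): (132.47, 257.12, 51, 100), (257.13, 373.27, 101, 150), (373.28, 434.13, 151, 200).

299

PM2.5 400.96: bracket 368.08–401.46 → index 201–300; slope 99/33.38, offset 32.88.
AQI = 201 + 99/33.38·32.88 ≈ 298.52 ⇒ 299.
NO₂: 1017 ∈ [1009, 1372] ↔ index [151, 200].
151 + (1017−1009)·(200−151)/(1372−1009) = 151 + 8·49/363 ≈ 152.08, so AQI = 152.
CO: 31.411 lies in 20.707–33.756, so I_lo=151, I_hi=200, C_lo=20.707, C_hi=33.756.
(200−151)/(33.756−20.707) × (31.411−20.707) + 151 = 49/13.049 × 10.704 + 151 ≈ 191.19 → 191.
O₃: row 0.06417–0.10147 (AQI 101–150). (150−101)·(0.08702−0.06417)/(0.10147−0.06417) + 101 = 49·0.02285/0.03730 + 101 ≈ 131.02 → 131.
PM10: row 257.13–373.27 (AQI 101–150). (150−101)·(364.09−257.13)/(373.27−257.13) + 101 = 49·106.96/116.14 + 101 ≈ 146.13 → 146.
Sub-indices: PM2.5→299, NO₂→152, CO→191, O₃→131, PM10→146. Overall AQI = max = 299; dominant pollutant is PM2.5.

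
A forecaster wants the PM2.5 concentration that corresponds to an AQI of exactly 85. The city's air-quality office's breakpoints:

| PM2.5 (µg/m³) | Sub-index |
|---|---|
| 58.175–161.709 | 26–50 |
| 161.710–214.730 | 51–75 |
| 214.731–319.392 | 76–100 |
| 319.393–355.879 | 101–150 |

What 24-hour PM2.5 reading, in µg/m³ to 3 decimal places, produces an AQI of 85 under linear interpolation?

253.979

AQI 85 lies in the 76–100 band, which corresponds to 214.731–319.392 µg/m³.
C = 214.731 + (85−76)×(319.392−214.731)/(100−76) = 214.731 + 9×104.661/24 ≈ 253.97888 µg/m³ → 253.979 µg/m³ to 3 dp.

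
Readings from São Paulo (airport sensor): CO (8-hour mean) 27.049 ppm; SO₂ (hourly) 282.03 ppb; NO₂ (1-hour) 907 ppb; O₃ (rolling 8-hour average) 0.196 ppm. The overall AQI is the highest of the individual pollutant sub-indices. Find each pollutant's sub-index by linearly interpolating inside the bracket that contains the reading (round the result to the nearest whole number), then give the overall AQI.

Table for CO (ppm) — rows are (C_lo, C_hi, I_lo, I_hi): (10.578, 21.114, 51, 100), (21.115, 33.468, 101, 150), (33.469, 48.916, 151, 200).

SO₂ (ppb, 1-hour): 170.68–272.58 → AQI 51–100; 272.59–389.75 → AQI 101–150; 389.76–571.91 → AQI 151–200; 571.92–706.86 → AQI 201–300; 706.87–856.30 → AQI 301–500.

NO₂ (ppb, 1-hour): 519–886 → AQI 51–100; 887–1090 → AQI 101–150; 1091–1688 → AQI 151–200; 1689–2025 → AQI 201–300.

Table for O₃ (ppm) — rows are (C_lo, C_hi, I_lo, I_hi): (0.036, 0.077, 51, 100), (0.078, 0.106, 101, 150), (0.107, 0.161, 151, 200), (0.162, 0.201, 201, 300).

287

CO: row 21.115–33.468 (AQI 101–150). (150−101)·(27.049−21.115)/(33.468−21.115) + 101 = 49·5.934/12.353 + 101 ≈ 124.54 → 125.
SO₂: row 272.59–389.75 (AQI 101–150). (150−101)·(282.03−272.59)/(389.75−272.59) + 101 = 49·9.44/117.16 + 101 ≈ 104.95 → 105.
NO₂: 907 ∈ [887, 1090] ↔ index [101, 150].
101 + (907−887)·(150−101)/(1090−887) = 101 + 20·49/203 ≈ 105.83, so AQI = 106.
O₃: 0.196 ∈ [0.162, 0.201] ↔ index [201, 300].
201 + (0.196−0.162)·(300−201)/(0.201−0.162) = 201 + 0.034·99/0.039 ≈ 287.31, so AQI = 287.
Sub-indices: CO→125, SO₂→105, NO₂→106, O₃→287. Overall AQI = max = 287; dominant pollutant is O₃.
AQI 287: Very Unhealthy.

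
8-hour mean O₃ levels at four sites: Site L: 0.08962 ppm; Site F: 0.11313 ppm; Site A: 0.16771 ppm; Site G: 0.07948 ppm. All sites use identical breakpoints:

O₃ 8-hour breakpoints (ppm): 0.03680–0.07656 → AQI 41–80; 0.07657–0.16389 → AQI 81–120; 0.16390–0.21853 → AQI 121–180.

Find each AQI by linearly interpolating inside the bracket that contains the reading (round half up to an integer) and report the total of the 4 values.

391

Site L: 0.08962 lies in 0.07657–0.16389, so I_lo=81, I_hi=120, C_lo=0.07657, C_hi=0.16389.
(120−81)/(0.16389−0.07657) × (0.08962−0.07657) + 81 = 39/0.08732 × 0.01305 + 81 ≈ 86.83 → 87.
Site F 0.11313: bracket 0.07657–0.16389 → index 81–120; slope 39/0.08732, offset 0.03656.
AQI = 81 + 39/0.08732·0.03656 ≈ 97.33 ⇒ 97.
Site A: 0.16771 lies in 0.16390–0.21853, so I_lo=121, I_hi=180, C_lo=0.16390, C_hi=0.21853.
(180−121)/(0.21853−0.16390) × (0.16771−0.16390) + 121 = 59/0.05463 × 0.00381 + 121 ≈ 125.11 → 125.
Site G: 0.07948 ∈ [0.07657, 0.16389] ↔ index [81, 120].
81 + (0.07948−0.07657)·(120−81)/(0.16389−0.07657) = 81 + 0.00291·39/0.08732 ≈ 82.30, so AQI = 82.
AQIs: Site L=87, Site F=97, Site A=125, Site G=82. Sum = 87 + 97 + 125 + 82 = 391.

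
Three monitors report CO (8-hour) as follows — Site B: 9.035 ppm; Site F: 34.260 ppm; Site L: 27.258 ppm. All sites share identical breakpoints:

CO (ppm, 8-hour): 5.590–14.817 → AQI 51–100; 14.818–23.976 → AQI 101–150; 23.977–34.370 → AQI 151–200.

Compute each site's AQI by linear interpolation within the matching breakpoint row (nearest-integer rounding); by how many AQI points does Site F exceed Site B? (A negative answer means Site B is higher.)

130

Site B: row 5.590–14.817 (AQI 51–100). (100−51)·(9.035−5.590)/(14.817−5.590) + 51 = 49·3.445/9.227 + 51 ≈ 69.29 → 69.
Site F: 34.260 ∈ [23.977, 34.370] ↔ index [151, 200].
151 + (34.260−23.977)·(200−151)/(34.370−23.977) = 151 + 10.283·49/10.393 ≈ 199.48, so AQI = 199.
Site L: 27.258 lies in 23.977–34.370, so I_lo=151, I_hi=200, C_lo=23.977, C_hi=34.370.
(200−151)/(34.370−23.977) × (27.258−23.977) + 151 = 49/10.393 × 3.281 + 151 ≈ 166.47 → 166.
AQIs: Site B=69, Site F=199, Site L=166. Site F (199) − Site B (69) = 130.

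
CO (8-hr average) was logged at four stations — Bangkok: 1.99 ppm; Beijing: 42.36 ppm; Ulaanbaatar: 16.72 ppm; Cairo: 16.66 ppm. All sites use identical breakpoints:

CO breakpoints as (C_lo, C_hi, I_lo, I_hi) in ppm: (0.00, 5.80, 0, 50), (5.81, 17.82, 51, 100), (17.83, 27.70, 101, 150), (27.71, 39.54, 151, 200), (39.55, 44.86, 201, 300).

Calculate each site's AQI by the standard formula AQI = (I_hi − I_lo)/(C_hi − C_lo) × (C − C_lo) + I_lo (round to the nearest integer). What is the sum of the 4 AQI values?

461

Bangkok: 1.99 lies in 0.00–5.80, so I_lo=0, I_hi=50, C_lo=0.00, C_hi=5.80.
(50−0)/(5.80−0.00) × (1.99−0.00) + 0 = 50/5.80 × 1.99 + 0 ≈ 17.16 → 17.
Beijing: row 39.55–44.86 (AQI 201–300). (300−201)·(42.36−39.55)/(44.86−39.55) + 201 = 99·2.81/5.31 + 201 ≈ 253.39 → 253.
Ulaanbaatar 16.72: bracket 5.81–17.82 → index 51–100; slope 49/12.01, offset 10.91.
AQI = 51 + 49/12.01·10.91 ≈ 95.51 ⇒ 96.
Cairo 16.66: bracket 5.81–17.82 → index 51–100; slope 49/12.01, offset 10.85.
AQI = 51 + 49/12.01·10.85 ≈ 95.27 ⇒ 95.
AQIs: Bangkok=17, Beijing=253, Ulaanbaatar=96, Cairo=95. Sum = 17 + 253 + 96 + 95 = 461.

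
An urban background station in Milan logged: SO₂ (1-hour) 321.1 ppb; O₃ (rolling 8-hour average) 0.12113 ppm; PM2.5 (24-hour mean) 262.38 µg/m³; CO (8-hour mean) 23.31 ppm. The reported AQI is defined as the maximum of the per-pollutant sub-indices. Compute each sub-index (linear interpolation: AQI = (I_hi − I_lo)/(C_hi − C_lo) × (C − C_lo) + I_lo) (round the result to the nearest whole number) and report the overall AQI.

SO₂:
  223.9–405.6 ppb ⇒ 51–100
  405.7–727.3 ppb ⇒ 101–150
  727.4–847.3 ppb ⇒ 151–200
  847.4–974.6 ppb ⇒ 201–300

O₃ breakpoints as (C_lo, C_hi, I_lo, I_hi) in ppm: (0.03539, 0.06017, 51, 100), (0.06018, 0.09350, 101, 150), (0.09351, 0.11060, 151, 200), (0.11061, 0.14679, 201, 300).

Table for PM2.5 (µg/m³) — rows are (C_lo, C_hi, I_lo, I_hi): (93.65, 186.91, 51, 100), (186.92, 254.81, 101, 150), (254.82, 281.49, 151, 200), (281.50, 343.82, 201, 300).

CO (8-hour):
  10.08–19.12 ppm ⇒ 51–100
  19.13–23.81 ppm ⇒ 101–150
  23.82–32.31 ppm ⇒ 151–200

230

SO₂ 321.1: bracket 223.9–405.6 → index 51–100; slope 49/181.7, offset 97.2.
AQI = 51 + 49/181.7·97.2 ≈ 77.21 ⇒ 77.
O₃: 0.12113 ∈ [0.11061, 0.14679] ↔ index [201, 300].
201 + (0.12113−0.11061)·(300−201)/(0.14679−0.11061) = 201 + 0.01052·99/0.03618 ≈ 229.79, so AQI = 230.
PM2.5 262.38: bracket 254.82–281.49 → index 151–200; slope 49/26.67, offset 7.56.
AQI = 151 + 49/26.67·7.56 ≈ 164.89 ⇒ 165.
CO 23.31: bracket 19.13–23.81 → index 101–150; slope 49/4.68, offset 4.18.
AQI = 101 + 49/4.68·4.18 ≈ 144.76 ⇒ 145.
Sub-indices: SO₂→77, O₃→230, PM2.5→165, CO→145. Overall AQI = max = 230; dominant pollutant is O₃.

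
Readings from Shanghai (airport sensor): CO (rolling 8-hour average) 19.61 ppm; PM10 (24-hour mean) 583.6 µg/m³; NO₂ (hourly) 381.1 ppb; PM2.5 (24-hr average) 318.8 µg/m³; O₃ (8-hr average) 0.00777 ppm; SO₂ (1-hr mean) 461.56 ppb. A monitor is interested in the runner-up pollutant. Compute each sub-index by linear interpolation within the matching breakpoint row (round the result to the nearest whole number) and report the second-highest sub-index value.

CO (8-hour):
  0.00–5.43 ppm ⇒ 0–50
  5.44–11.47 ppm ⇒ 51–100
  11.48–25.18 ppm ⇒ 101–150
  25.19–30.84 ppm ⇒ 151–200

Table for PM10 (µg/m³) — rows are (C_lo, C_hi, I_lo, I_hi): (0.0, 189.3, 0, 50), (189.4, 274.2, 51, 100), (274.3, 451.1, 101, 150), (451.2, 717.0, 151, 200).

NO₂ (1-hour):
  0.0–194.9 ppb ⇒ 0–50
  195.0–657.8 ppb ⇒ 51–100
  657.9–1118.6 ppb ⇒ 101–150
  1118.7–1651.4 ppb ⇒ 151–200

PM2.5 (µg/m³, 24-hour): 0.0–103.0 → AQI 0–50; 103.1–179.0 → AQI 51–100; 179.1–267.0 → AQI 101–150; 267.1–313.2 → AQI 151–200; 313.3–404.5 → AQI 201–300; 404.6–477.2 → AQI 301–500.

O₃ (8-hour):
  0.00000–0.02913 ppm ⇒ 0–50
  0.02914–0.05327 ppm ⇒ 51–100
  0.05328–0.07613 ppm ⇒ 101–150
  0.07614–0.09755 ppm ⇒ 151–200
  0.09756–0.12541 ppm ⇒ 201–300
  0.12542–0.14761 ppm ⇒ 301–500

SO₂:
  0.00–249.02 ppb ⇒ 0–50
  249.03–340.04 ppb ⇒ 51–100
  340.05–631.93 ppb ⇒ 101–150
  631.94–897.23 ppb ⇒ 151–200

175

CO: 19.61 lies in 11.48–25.18, so I_lo=101, I_hi=150, C_lo=11.48, C_hi=25.18.
(150−101)/(25.18−11.48) × (19.61−11.48) + 101 = 49/13.70 × 8.13 + 101 ≈ 130.08 → 130.
PM10: 583.6 lies in 451.2–717.0, so I_lo=151, I_hi=200, C_lo=451.2, C_hi=717.0.
(200−151)/(717.0−451.2) × (583.6−451.2) + 151 = 49/265.8 × 132.4 + 151 ≈ 175.41 → 175.
NO₂: 381.1 ∈ [195.0, 657.8] ↔ index [51, 100].
51 + (381.1−195.0)·(100−51)/(657.8−195.0) = 51 + 186.1·49/462.8 ≈ 70.70, so AQI = 71.
PM2.5 318.8: bracket 313.3–404.5 → index 201–300; slope 99/91.2, offset 5.5.
AQI = 201 + 99/91.2·5.5 ≈ 206.97 ⇒ 207.
O₃: 0.00777 ∈ [0.00000, 0.02913] ↔ index [0, 50].
0 + (0.00777−0.00000)·(50−0)/(0.02913−0.00000) = 0 + 0.00777·50/0.02913 ≈ 13.34, so AQI = 13.
SO₂: row 340.05–631.93 (AQI 101–150). (150−101)·(461.56−340.05)/(631.93−340.05) + 101 = 49·121.51/291.88 + 101 ≈ 121.40 → 121.
Sub-indices: CO→130, PM10→175, NO₂→71, PM2.5→207, O₃→13, SO₂→121. Ranked high→low: 207, 175, 130, 121, 71, 13. Second-highest sub-index = 175.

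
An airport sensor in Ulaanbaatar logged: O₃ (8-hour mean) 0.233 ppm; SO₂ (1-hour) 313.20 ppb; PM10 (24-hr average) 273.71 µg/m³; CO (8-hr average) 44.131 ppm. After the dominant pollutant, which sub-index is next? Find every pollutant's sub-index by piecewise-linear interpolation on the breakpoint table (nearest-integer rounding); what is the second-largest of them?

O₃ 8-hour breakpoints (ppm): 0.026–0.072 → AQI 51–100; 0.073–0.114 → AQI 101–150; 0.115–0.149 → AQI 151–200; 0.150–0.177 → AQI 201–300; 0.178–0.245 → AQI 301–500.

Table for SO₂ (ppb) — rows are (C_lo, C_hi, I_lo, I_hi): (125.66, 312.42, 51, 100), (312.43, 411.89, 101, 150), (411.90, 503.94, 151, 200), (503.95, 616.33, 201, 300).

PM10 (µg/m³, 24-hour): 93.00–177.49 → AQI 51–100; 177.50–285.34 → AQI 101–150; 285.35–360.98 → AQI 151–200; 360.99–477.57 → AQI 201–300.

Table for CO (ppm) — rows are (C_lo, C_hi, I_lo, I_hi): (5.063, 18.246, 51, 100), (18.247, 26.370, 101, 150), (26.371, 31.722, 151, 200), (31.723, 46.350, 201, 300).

O₃: row 0.178–0.245 (AQI 301–500). (500−301)·(0.233−0.178)/(0.245−0.178) + 301 = 199·0.055/0.067 + 301 ≈ 464.36 → 464.
SO₂ 313.20: bracket 312.43–411.89 → index 101–150; slope 49/99.46, offset 0.77.
AQI = 101 + 49/99.46·0.77 ≈ 101.38 ⇒ 101.
PM10: 273.71 lies in 177.50–285.34, so I_lo=101, I_hi=150, C_lo=177.50, C_hi=285.34.
(150−101)/(285.34−177.50) × (273.71−177.50) + 101 = 49/107.84 × 96.21 + 101 ≈ 144.72 → 145.
CO: 44.131 ∈ [31.723, 46.350] ↔ index [201, 300].
201 + (44.131−31.723)·(300−201)/(46.350−31.723) = 201 + 12.408·99/14.627 ≈ 284.98, so AQI = 285.
Sub-indices: O₃→464, SO₂→101, PM10→145, CO→285. Ranked high→low: 464, 285, 145, 101. Second-highest sub-index = 285.

285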